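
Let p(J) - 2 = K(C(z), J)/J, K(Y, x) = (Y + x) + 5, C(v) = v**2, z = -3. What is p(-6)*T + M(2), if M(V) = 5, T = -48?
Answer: -27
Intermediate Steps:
K(Y, x) = 5 + Y + x
p(J) = 2 + (14 + J)/J (p(J) = 2 + (5 + (-3)**2 + J)/J = 2 + (5 + 9 + J)/J = 2 + (14 + J)/J)
p(-6)*T + M(2) = (3 + 14/(-6))*(-48) + 5 = (3 + 14*(-1/6))*(-48) + 5 = (3 - 7/3)*(-48) + 5 = (2/3)*(-48) + 5 = -32 + 5 = -27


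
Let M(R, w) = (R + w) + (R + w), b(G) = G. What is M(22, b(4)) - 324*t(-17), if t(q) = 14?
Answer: -4484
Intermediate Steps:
M(R, w) = 2*R + 2*w
M(22, b(4)) - 324*t(-17) = (2*22 + 2*4) - 324*14 = (44 + 8) - 4536 = 52 - 4536 = -4484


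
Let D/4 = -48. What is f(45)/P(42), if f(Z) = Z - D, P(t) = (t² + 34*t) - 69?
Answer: 79/1041 ≈ 0.075889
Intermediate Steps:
P(t) = -69 + t² + 34*t
D = -192 (D = 4*(-48) = -192)
f(Z) = 192 + Z (f(Z) = Z - 1*(-192) = Z + 192 = 192 + Z)
f(45)/P(42) = (192 + 45)/(-69 + 42² + 34*42) = 237/(-69 + 1764 + 1428) = 237/3123 = 237*(1/3123) = 79/1041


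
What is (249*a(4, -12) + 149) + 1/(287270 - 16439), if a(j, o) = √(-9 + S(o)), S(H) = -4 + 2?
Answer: 40353820/270831 + 249*I*√11 ≈ 149.0 + 825.84*I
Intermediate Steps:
S(H) = -2
a(j, o) = I*√11 (a(j, o) = √(-9 - 2) = √(-11) = I*√11)
(249*a(4, -12) + 149) + 1/(287270 - 16439) = (249*(I*√11) + 149) + 1/(287270 - 16439) = (249*I*√11 + 149) + 1/270831 = (149 + 249*I*√11) + 1/270831 = 40353820/270831 + 249*I*√11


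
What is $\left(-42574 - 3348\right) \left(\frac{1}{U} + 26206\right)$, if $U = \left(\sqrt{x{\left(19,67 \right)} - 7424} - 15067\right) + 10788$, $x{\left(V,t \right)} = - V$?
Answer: $- \frac{11021802138306225}{9158642} + \frac{68883 i \sqrt{827}}{9158642} \approx -1.2034 \cdot 10^{9} + 0.21629 i$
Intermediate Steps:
$U = -4279 + 3 i \sqrt{827}$ ($U = \left(\sqrt{\left(-1\right) 19 - 7424} - 15067\right) + 10788 = \left(\sqrt{-19 - 7424} - 15067\right) + 10788 = \left(\sqrt{-7443} - 15067\right) + 10788 = \left(3 i \sqrt{827} - 15067\right) + 10788 = \left(-15067 + 3 i \sqrt{827}\right) + 10788 = -4279 + 3 i \sqrt{827} \approx -4279.0 + 86.273 i$)
$\left(-42574 - 3348\right) \left(\frac{1}{U} + 26206\right) = \left(-42574 - 3348\right) \left(\frac{1}{-4279 + 3 i \sqrt{827}} + 26206\right) = - 45922 \left(26206 + \frac{1}{-4279 + 3 i \sqrt{827}}\right) = -1203431932 - \frac{45922}{-4279 + 3 i \sqrt{827}}$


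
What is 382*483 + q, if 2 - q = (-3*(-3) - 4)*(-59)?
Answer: 184803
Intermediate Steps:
q = 297 (q = 2 - (-3*(-3) - 4)*(-59) = 2 - (9 - 4)*(-59) = 2 - 5*(-59) = 2 - 1*(-295) = 2 + 295 = 297)
382*483 + q = 382*483 + 297 = 184506 + 297 = 184803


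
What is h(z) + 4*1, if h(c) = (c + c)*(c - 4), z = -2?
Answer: 28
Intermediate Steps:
h(c) = 2*c*(-4 + c) (h(c) = (2*c)*(-4 + c) = 2*c*(-4 + c))
h(z) + 4*1 = 2*(-2)*(-4 - 2) + 4*1 = 2*(-2)*(-6) + 4 = 24 + 4 = 28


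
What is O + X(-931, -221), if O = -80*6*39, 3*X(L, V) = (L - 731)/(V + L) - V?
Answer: -10740011/576 ≈ -18646.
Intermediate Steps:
X(L, V) = -V/3 + (-731 + L)/(3*(L + V)) (X(L, V) = ((L - 731)/(V + L) - V)/3 = ((-731 + L)/(L + V) - V)/3 = (-V + (-731 + L)/(L + V))/3 = -V/3 + (-731 + L)/(3*(L + V)))
O = -18720 (O = -480*39 = -18720)
O + X(-931, -221) = -18720 + (-731 - 931 - 1*(-221)**2 - 1*(-931)*(-221))/(3*(-931 - 221)) = -18720 + (1/3)*(-731 - 931 - 1*48841 - 205751)/(-1152) = -18720 + (1/3)*(-1/1152)*(-731 - 931 - 48841 - 205751) = -18720 + (1/3)*(-1/1152)*(-256254) = -18720 + 42709/576 = -10740011/576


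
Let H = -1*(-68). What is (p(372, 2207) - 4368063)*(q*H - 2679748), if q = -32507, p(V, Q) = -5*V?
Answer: 21369902332752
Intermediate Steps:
H = 68
(p(372, 2207) - 4368063)*(q*H - 2679748) = (-5*372 - 4368063)*(-32507*68 - 2679748) = (-1860 - 4368063)*(-2210476 - 2679748) = -4369923*(-4890224) = 21369902332752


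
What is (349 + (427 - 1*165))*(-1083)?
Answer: -661713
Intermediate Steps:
(349 + (427 - 1*165))*(-1083) = (349 + (427 - 165))*(-1083) = (349 + 262)*(-1083) = 611*(-1083) = -661713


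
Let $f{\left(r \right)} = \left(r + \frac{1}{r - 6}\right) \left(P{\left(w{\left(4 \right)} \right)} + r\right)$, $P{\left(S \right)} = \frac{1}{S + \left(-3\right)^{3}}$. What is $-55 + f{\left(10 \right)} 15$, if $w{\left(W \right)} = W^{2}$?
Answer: $\frac{64615}{44} \approx 1468.5$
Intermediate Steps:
$P{\left(S \right)} = \frac{1}{-27 + S}$ ($P{\left(S \right)} = \frac{1}{S - 27} = \frac{1}{-27 + S}$)
$f{\left(r \right)} = \left(- \frac{1}{11} + r\right) \left(r + \frac{1}{-6 + r}\right)$ ($f{\left(r \right)} = \left(r + \frac{1}{r - 6}\right) \left(\frac{1}{-27 + 4^{2}} + r\right) = \left(r + \frac{1}{-6 + r}\right) \left(\frac{1}{-27 + 16} + r\right) = \left(r + \frac{1}{-6 + r}\right) \left(\frac{1}{-11} + r\right) = \left(r + \frac{1}{-6 + r}\right) \left(- \frac{1}{11} + r\right) = \left(- \frac{1}{11} + r\right) \left(r + \frac{1}{-6 + r}\right)$)
$-55 + f{\left(10 \right)} 15 = -55 + \frac{-1 - 67 \cdot 10^{2} + 11 \cdot 10^{3} + 17 \cdot 10}{11 \left(-6 + 10\right)} 15 = -55 + \frac{-1 - 6700 + 11 \cdot 1000 + 170}{11 \cdot 4} \cdot 15 = -55 + \frac{1}{11} \cdot \frac{1}{4} \left(-1 - 6700 + 11000 + 170\right) 15 = -55 + \frac{1}{11} \cdot \frac{1}{4} \cdot 4469 \cdot 15 = -55 + \frac{4469}{44} \cdot 15 = -55 + \frac{67035}{44} = \frac{64615}{44}$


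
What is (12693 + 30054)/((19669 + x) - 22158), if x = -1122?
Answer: -42747/3611 ≈ -11.838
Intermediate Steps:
(12693 + 30054)/((19669 + x) - 22158) = (12693 + 30054)/((19669 - 1122) - 22158) = 42747/(18547 - 22158) = 42747/(-3611) = 42747*(-1/3611) = -42747/3611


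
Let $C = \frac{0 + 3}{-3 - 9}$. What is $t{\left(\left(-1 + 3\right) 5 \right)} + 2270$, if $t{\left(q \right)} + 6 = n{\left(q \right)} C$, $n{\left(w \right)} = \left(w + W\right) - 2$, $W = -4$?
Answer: $2263$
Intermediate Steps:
$C = - \frac{1}{4}$ ($C = \frac{3}{-3 - 9} = \frac{3}{-12} = 3 \left(- \frac{1}{12}\right) = - \frac{1}{4} \approx -0.25$)
$n{\left(w \right)} = -6 + w$ ($n{\left(w \right)} = \left(w - 4\right) - 2 = \left(-4 + w\right) - 2 = -6 + w$)
$t{\left(q \right)} = - \frac{9}{2} - \frac{q}{4}$ ($t{\left(q \right)} = -6 + \left(-6 + q\right) \left(- \frac{1}{4}\right) = -6 - \left(- \frac{3}{2} + \frac{q}{4}\right) = - \frac{9}{2} - \frac{q}{4}$)
$t{\left(\left(-1 + 3\right) 5 \right)} + 2270 = \left(- \frac{9}{2} - \frac{\left(-1 + 3\right) 5}{4}\right) + 2270 = \left(- \frac{9}{2} - \frac{2 \cdot 5}{4}\right) + 2270 = \left(- \frac{9}{2} - \frac{5}{2}\right) + 2270 = -7 + 2270 = 2263$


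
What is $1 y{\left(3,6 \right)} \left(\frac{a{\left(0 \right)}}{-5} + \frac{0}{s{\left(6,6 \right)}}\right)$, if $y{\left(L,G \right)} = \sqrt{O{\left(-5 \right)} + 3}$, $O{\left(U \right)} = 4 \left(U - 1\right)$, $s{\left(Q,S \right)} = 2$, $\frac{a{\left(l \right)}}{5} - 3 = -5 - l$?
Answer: $2 i \sqrt{21} \approx 9.1651 i$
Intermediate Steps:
$a{\left(l \right)} = -10 - 5 l$ ($a{\left(l \right)} = 15 + 5 \left(-5 - l\right) = 15 - \left(25 + 5 l\right) = -10 - 5 l$)
$O{\left(U \right)} = -4 + 4 U$ ($O{\left(U \right)} = 4 \left(-1 + U\right) = -4 + 4 U$)
$y{\left(L,G \right)} = i \sqrt{21}$ ($y{\left(L,G \right)} = \sqrt{\left(-4 + 4 \left(-5\right)\right) + 3} = \sqrt{\left(-4 - 20\right) + 3} = \sqrt{-24 + 3} = \sqrt{-21} = i \sqrt{21}$)
$1 y{\left(3,6 \right)} \left(\frac{a{\left(0 \right)}}{-5} + \frac{0}{s{\left(6,6 \right)}}\right) = 1 i \sqrt{21} \left(\frac{-10 - 0}{-5} + \frac{0}{2}\right) = i \sqrt{21} \left(\left(-10 + 0\right) \left(- \frac{1}{5}\right) + 0 \cdot \frac{1}{2}\right) = i \sqrt{21} \left(\left(-10\right) \left(- \frac{1}{5}\right) + 0\right) = i \sqrt{21} \left(2 + 0\right) = i \sqrt{21} \cdot 2 = 2 i \sqrt{21}$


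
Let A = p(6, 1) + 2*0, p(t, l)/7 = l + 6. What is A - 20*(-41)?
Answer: 869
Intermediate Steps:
p(t, l) = 42 + 7*l (p(t, l) = 7*(l + 6) = 7*(6 + l) = 42 + 7*l)
A = 49 (A = (42 + 7*1) + 2*0 = (42 + 7) + 0 = 49 + 0 = 49)
A - 20*(-41) = 49 - 20*(-41) = 49 + 820 = 869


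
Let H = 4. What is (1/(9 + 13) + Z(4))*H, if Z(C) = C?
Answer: 178/11 ≈ 16.182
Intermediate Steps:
(1/(9 + 13) + Z(4))*H = (1/(9 + 13) + 4)*4 = (1/22 + 4)*4 = (89/22)*4 = 178/11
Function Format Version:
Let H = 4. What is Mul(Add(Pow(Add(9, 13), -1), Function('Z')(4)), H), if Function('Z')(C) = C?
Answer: Rational(178, 11) ≈ 16.182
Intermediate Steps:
Mul(Add(Pow(Add(9, 13), -1), Function('Z')(4)), H) = Mul(Add(Pow(Add(9, 13), -1), 4), 4) = Mul(Add(Pow(22, -1), 4), 4) = Mul(Add(Rational(1, 22), 4), 4) = Mul(Rational(89, 22), 4) = Rational(178, 11)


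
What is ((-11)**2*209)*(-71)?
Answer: -1795519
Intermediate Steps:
((-11)**2*209)*(-71) = (121*209)*(-71) = 25289*(-71) = -1795519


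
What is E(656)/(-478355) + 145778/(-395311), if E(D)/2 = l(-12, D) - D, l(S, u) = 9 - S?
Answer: -13846318044/37819798681 ≈ -0.36611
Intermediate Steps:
E(D) = 42 - 2*D (E(D) = 2*((9 - 1*(-12)) - D) = 2*((9 + 12) - D) = 2*(21 - D) = 42 - 2*D)
E(656)/(-478355) + 145778/(-395311) = (42 - 2*656)/(-478355) + 145778/(-395311) = (42 - 1312)*(-1/478355) + 145778*(-1/395311) = -1270*(-1/478355) - 145778/395311 = 254/95671 - 145778/395311 = -13846318044/37819798681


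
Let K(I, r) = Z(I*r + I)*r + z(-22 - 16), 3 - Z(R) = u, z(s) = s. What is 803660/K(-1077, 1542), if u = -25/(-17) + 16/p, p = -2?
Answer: 525470/9583 ≈ 54.834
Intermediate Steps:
u = -111/17 (u = -25/(-17) + 16/(-2) = -25*(-1/17) + 16*(-½) = 25/17 - 8 = -111/17 ≈ -6.5294)
Z(R) = 162/17 (Z(R) = 3 - 1*(-111/17) = 3 + 111/17 = 162/17)
K(I, r) = -38 + 162*r/17 (K(I, r) = 162*r/17 + (-22 - 16) = 162*r/17 - 38 = -38 + 162*r/17)
803660/K(-1077, 1542) = 803660/(-38 + (162/17)*1542) = 803660/(-38 + 249804/17) = 803660/(249158/17) = 803660*(17/249158) = 525470/9583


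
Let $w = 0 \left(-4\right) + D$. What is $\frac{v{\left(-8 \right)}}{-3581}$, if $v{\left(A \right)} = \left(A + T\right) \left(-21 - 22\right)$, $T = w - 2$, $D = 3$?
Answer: $- \frac{301}{3581} \approx -0.084055$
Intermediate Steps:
$w = 3$ ($w = 0 \left(-4\right) + 3 = 0 + 3 = 3$)
$T = 1$ ($T = 3 - 2 = 1$)
$v{\left(A \right)} = -43 - 43 A$ ($v{\left(A \right)} = \left(A + 1\right) \left(-21 - 22\right) = \left(1 + A\right) \left(-43\right) = -43 - 43 A$)
$\frac{v{\left(-8 \right)}}{-3581} = \frac{-43 - -344}{-3581} = \left(-43 + 344\right) \left(- \frac{1}{3581}\right) = 301 \left(- \frac{1}{3581}\right) = - \frac{301}{3581}$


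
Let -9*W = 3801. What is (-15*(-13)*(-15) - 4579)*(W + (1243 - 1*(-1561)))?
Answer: -53616080/3 ≈ -1.7872e+7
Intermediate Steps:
W = -1267/3 (W = -⅑*3801 = -1267/3 ≈ -422.33)
(-15*(-13)*(-15) - 4579)*(W + (1243 - 1*(-1561))) = (-15*(-13)*(-15) - 4579)*(-1267/3 + (1243 - 1*(-1561))) = (195*(-15) - 4579)*(-1267/3 + (1243 + 1561)) = (-2925 - 4579)*(-1267/3 + 2804) = -7504*7145/3 = -53616080/3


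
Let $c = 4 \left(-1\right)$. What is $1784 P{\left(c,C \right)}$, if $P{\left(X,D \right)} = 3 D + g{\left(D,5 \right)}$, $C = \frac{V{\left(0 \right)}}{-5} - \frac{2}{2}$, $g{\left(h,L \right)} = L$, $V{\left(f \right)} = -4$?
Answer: $\frac{39248}{5} \approx 7849.6$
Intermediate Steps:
$c = -4$
$C = - \frac{1}{5}$ ($C = - \frac{4}{-5} - \frac{2}{2} = \left(-4\right) \left(- \frac{1}{5}\right) - 1 = \frac{4}{5} - 1 = - \frac{1}{5} \approx -0.2$)
$P{\left(X,D \right)} = 5 + 3 D$ ($P{\left(X,D \right)} = 3 D + 5 = 5 + 3 D$)
$1784 P{\left(c,C \right)} = 1784 \left(5 + 3 \left(- \frac{1}{5}\right)\right) = 1784 \left(5 - \frac{3}{5}\right) = 1784 \cdot \frac{22}{5} = \frac{39248}{5}$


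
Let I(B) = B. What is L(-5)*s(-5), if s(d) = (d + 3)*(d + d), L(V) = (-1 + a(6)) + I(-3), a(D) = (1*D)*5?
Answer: 520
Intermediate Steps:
a(D) = 5*D (a(D) = D*5 = 5*D)
L(V) = 26 (L(V) = (-1 + 5*6) - 3 = (-1 + 30) - 3 = 29 - 3 = 26)
s(d) = 2*d*(3 + d) (s(d) = (3 + d)*(2*d) = 2*d*(3 + d))
L(-5)*s(-5) = 26*(2*(-5)*(3 - 5)) = 26*(2*(-5)*(-2)) = 26*20 = 520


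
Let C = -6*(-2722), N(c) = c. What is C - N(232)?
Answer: 16100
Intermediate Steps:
C = 16332
C - N(232) = 16332 - 1*232 = 16332 - 232 = 16100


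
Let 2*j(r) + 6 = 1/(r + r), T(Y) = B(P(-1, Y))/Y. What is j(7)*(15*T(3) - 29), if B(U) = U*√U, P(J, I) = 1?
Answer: 498/7 ≈ 71.143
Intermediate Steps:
B(U) = U^(3/2)
T(Y) = 1/Y (T(Y) = 1^(3/2)/Y = 1/Y)
j(r) = -3 + 1/(4*r) (j(r) = -3 + 1/(2*(r + r)) = -3 + 1/(2*((2*r))) = -3 + (1/(2*r))/2 = -3 + 1/(4*r))
j(7)*(15*T(3) - 29) = (-3 + (¼)/7)*(15/3 - 29) = (-3 + (¼)*(⅐))*(15*(⅓) - 29) = (-3 + 1/28)*(5 - 29) = -83/28*(-24) = 498/7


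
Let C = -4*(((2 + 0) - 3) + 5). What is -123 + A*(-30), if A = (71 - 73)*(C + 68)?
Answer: 2997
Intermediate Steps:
C = -16 (C = -4*((2 - 3) + 5) = -4*(-1 + 5) = -4*4 = -16)
A = -104 (A = (71 - 73)*(-16 + 68) = -2*52 = -104)
-123 + A*(-30) = -123 - 104*(-30) = -123 + 3120 = 2997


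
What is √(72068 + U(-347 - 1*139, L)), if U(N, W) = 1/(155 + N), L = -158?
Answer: √7895841817/331 ≈ 268.46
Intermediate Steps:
√(72068 + U(-347 - 1*139, L)) = √(72068 + 1/(155 + (-347 - 1*139))) = √(72068 + 1/(155 + (-347 - 139))) = √(72068 + 1/(155 - 486)) = √(72068 + 1/(-331)) = √(72068 - 1/331) = √(23854507/331) = √7895841817/331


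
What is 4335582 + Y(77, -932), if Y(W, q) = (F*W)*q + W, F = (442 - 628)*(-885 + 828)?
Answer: -756506269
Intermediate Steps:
F = 10602 (F = -186*(-57) = 10602)
Y(W, q) = W + 10602*W*q (Y(W, q) = (10602*W)*q + W = 10602*W*q + W = W + 10602*W*q)
4335582 + Y(77, -932) = 4335582 + 77*(1 + 10602*(-932)) = 4335582 + 77*(1 - 9881064) = 4335582 + 77*(-9881063) = 4335582 - 760841851 = -756506269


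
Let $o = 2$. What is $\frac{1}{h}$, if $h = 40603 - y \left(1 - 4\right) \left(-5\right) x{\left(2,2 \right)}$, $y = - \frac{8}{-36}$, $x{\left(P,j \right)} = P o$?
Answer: $\frac{3}{121769} \approx 2.4637 \cdot 10^{-5}$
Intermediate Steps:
$x{\left(P,j \right)} = 2 P$ ($x{\left(P,j \right)} = P 2 = 2 P$)
$y = \frac{2}{9}$ ($y = \left(-8\right) \left(- \frac{1}{36}\right) = \frac{2}{9} \approx 0.22222$)
$h = \frac{121769}{3}$ ($h = 40603 - \frac{2 \left(1 - 4\right) \left(-5\right)}{9} \cdot 2 \cdot 2 = 40603 - \frac{2 \left(\left(-3\right) \left(-5\right)\right)}{9} \cdot 4 = 40603 - \frac{2}{9} \cdot 15 \cdot 4 = 40603 - \frac{10}{3} \cdot 4 = 40603 - \frac{40}{3} = \frac{121769}{3} \approx 40590.0$)
$\frac{1}{h} = \frac{1}{\frac{121769}{3}} = \frac{3}{121769}$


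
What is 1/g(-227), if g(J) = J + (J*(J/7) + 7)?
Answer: 7/49989 ≈ 0.00014003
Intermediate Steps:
g(J) = 7 + J + J²/7 (g(J) = J + (J*(J*(⅐)) + 7) = J + (J*(J/7) + 7) = J + (J²/7 + 7) = J + (7 + J²/7) = 7 + J + J²/7)
1/g(-227) = 1/(7 - 227 + (⅐)*(-227)²) = 1/(7 - 227 + (⅐)*51529) = 1/(7 - 227 + 51529/7) = 1/(49989/7) = 7/49989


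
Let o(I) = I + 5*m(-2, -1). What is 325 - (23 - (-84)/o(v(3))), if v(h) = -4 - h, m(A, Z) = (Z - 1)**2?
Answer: 3842/13 ≈ 295.54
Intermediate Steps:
m(A, Z) = (-1 + Z)**2
o(I) = 20 + I (o(I) = I + 5*(-1 - 1)**2 = I + 5*(-2)**2 = I + 5*4 = I + 20 = 20 + I)
325 - (23 - (-84)/o(v(3))) = 325 - (23 - (-84)/(20 + (-4 - 1*3))) = 325 - (23 - (-84)/(20 + (-4 - 3))) = 325 - (23 - (-84)/(20 - 7)) = 325 - (23 - (-84)/13) = 325 - (23 - 4*(-21/13)) = 325 - (23 + 84/13) = 325 - 1*383/13 = 325 - 383/13 = 3842/13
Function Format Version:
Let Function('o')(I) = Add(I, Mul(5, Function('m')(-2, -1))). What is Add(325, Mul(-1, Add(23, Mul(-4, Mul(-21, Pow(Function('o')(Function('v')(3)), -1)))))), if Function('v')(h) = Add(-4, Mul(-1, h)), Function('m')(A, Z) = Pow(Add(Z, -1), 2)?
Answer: Rational(3842, 13) ≈ 295.54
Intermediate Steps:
Function('m')(A, Z) = Pow(Add(-1, Z), 2)
Function('o')(I) = Add(20, I) (Function('o')(I) = Add(I, Mul(5, Pow(Add(-1, -1), 2))) = Add(I, Mul(5, Pow(-2, 2))) = Add(I, Mul(5, 4)) = Add(I, 20) = Add(20, I))
Add(325, Mul(-1, Add(23, Mul(-4, Mul(-21, Pow(Function('o')(Function('v')(3)), -1)))))) = Add(325, Mul(-1, Add(23, Mul(-4, Mul(-21, Pow(Add(20, Add(-4, Mul(-1, 3))), -1)))))) = Add(325, Mul(-1, Add(23, Mul(-4, Mul(-21, Pow(Add(20, Add(-4, -3)), -1)))))) = Add(325, Mul(-1, Add(23, Mul(-4, Mul(-21, Pow(Add(20, -7), -1)))))) = Add(325, Mul(-1, Add(23, Mul(-4, Mul(-21, Pow(13, -1)))))) = Add(325, Mul(-1, Add(23, Mul(-4, Mul(-21, Rational(1, 13)))))) = Add(325, Mul(-1, Add(23, Mul(-4, Rational(-21, 13))))) = Add(325, Mul(-1, Add(23, Rational(84, 13)))) = Add(325, Mul(-1, Rational(383, 13))) = Add(325, Rational(-383, 13)) = Rational(3842, 13)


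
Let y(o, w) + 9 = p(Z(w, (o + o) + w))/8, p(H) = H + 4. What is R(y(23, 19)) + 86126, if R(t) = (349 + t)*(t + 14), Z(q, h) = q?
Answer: 5684873/64 ≈ 88826.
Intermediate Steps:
p(H) = 4 + H
y(o, w) = -17/2 + w/8 (y(o, w) = -9 + (4 + w)/8 = -9 + (4 + w)*(1/8) = -9 + (1/2 + w/8) = -17/2 + w/8)
R(t) = (14 + t)*(349 + t) (R(t) = (349 + t)*(14 + t) = (14 + t)*(349 + t))
R(y(23, 19)) + 86126 = (4886 + (-17/2 + (1/8)*19)**2 + 363*(-17/2 + (1/8)*19)) + 86126 = (4886 + (-17/2 + 19/8)**2 + 363*(-17/2 + 19/8)) + 86126 = (4886 + (-49/8)**2 + 363*(-49/8)) + 86126 = (4886 + 2401/64 - 17787/8) + 86126 = 172809/64 + 86126 = 5684873/64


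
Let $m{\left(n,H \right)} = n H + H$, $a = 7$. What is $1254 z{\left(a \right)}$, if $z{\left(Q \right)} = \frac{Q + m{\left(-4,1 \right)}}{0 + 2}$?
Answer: $2508$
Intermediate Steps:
$m{\left(n,H \right)} = H + H n$ ($m{\left(n,H \right)} = H n + H = H + H n$)
$z{\left(Q \right)} = - \frac{3}{2} + \frac{Q}{2}$ ($z{\left(Q \right)} = \frac{Q + 1 \left(1 - 4\right)}{0 + 2} = \frac{Q + 1 \left(-3\right)}{2} = \left(Q - 3\right) \frac{1}{2} = \left(-3 + Q\right) \frac{1}{2} = - \frac{3}{2} + \frac{Q}{2}$)
$1254 z{\left(a \right)} = 1254 \left(- \frac{3}{2} + \frac{1}{2} \cdot 7\right) = 1254 \left(- \frac{3}{2} + \frac{7}{2}\right) = 1254 \cdot 2 = 2508$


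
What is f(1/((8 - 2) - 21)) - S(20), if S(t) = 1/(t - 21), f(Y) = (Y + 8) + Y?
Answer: 133/15 ≈ 8.8667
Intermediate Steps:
f(Y) = 8 + 2*Y (f(Y) = (8 + Y) + Y = 8 + 2*Y)
S(t) = 1/(-21 + t)
f(1/((8 - 2) - 21)) - S(20) = (8 + 2/((8 - 2) - 21)) - 1/(-21 + 20) = (8 + 2/(6 - 21)) - 1/(-1) = (8 + 2/(-15)) - 1*(-1) = (8 + 2*(-1/15)) + 1 = (8 - 2/15) + 1 = 118/15 + 1 = 133/15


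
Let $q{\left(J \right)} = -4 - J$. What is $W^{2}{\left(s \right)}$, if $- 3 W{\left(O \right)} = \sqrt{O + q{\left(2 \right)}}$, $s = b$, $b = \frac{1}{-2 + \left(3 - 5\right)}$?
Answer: $- \frac{25}{36} \approx -0.69444$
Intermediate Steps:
$b = - \frac{1}{4}$ ($b = \frac{1}{-2 + \left(3 - 5\right)} = \frac{1}{-2 - 2} = \frac{1}{-4} = - \frac{1}{4} \approx -0.25$)
$s = - \frac{1}{4} \approx -0.25$
$W{\left(O \right)} = - \frac{\sqrt{-6 + O}}{3}$ ($W{\left(O \right)} = - \frac{\sqrt{O - 6}}{3} = - \frac{\sqrt{-6 + O}}{3}$)
$W^{2}{\left(s \right)} = \left(- \frac{\sqrt{-6 - \frac{1}{4}}}{3}\right)^{2} = \left(- \frac{\sqrt{- \frac{25}{4}}}{3}\right)^{2} = \left(- \frac{\frac{5}{2} i}{3}\right)^{2} = \left(- \frac{5 i}{6}\right)^{2} = - \frac{25}{36}$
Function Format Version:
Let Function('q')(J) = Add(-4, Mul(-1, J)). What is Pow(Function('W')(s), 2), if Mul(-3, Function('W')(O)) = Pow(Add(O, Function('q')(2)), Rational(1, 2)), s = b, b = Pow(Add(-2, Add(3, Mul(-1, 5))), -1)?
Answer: Rational(-25, 36) ≈ -0.69444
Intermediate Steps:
b = Rational(-1, 4) (b = Pow(Add(-2, Add(3, -5)), -1) = Pow(Add(-2, -2), -1) = Pow(-4, -1) = Rational(-1, 4) ≈ -0.25000)
s = Rational(-1, 4) ≈ -0.25000
Function('W')(O) = Mul(Rational(-1, 3), Pow(Add(-6, O), Rational(1, 2))) (Function('W')(O) = Mul(Rational(-1, 3), Pow(Add(O, Add(-4, Mul(-1, 2))), Rational(1, 2))) = Mul(Rational(-1, 3), Pow(Add(O, Add(-4, -2)), Rational(1, 2))) = Mul(Rational(-1, 3), Pow(Add(O, -6), Rational(1, 2))) = Mul(Rational(-1, 3), Pow(Add(-6, O), Rational(1, 2))))
Pow(Function('W')(s), 2) = Pow(Mul(Rational(-1, 3), Pow(Add(-6, Rational(-1, 4)), Rational(1, 2))), 2) = Pow(Mul(Rational(-1, 3), Pow(Rational(-25, 4), Rational(1, 2))), 2) = Pow(Mul(Rational(-1, 3), Mul(Rational(5, 2), I)), 2) = Pow(Mul(Rational(-5, 6), I), 2) = Rational(-25, 36)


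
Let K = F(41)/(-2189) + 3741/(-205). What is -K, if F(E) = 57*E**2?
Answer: 27831534/448745 ≈ 62.021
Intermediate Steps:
K = -27831534/448745 (K = (57*41**2)/(-2189) + 3741/(-205) = (57*1681)*(-1/2189) + 3741*(-1/205) = 95817*(-1/2189) - 3741/205 = -95817/2189 - 3741/205 = -27831534/448745 ≈ -62.021)
-K = -1*(-27831534/448745) = 27831534/448745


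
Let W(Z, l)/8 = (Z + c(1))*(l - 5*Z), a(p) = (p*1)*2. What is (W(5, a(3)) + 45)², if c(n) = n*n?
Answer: 751689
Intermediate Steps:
c(n) = n²
a(p) = 2*p (a(p) = p*2 = 2*p)
W(Z, l) = 8*(1 + Z)*(l - 5*Z) (W(Z, l) = 8*((Z + 1²)*(l - 5*Z)) = 8*((Z + 1)*(l - 5*Z)) = 8*((1 + Z)*(l - 5*Z)) = 8*(1 + Z)*(l - 5*Z))
(W(5, a(3)) + 45)² = ((-40*5 - 40*5² + 8*(2*3) + 8*5*(2*3)) + 45)² = ((-200 - 40*25 + 8*6 + 8*5*6) + 45)² = ((-200 - 1000 + 48 + 240) + 45)² = (-912 + 45)² = (-867)² = 751689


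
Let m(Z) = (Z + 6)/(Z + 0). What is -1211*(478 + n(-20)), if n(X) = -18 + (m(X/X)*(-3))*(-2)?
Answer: -607922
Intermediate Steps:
m(Z) = (6 + Z)/Z
n(X) = 24 (n(X) = -18 + (((6 + X/X)/((X/X)))*(-3))*(-2) = -18 + (((6 + 1)/1)*(-3))*(-2) = -18 + ((1*7)*(-3))*(-2) = -18 + (7*(-3))*(-2) = -18 - 21*(-2) = -18 + 42 = 24)
-1211*(478 + n(-20)) = -1211*(478 + 24) = -1211*502 = -607922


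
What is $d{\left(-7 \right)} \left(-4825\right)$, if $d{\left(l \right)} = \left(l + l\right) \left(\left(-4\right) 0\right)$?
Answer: $0$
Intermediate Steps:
$d{\left(l \right)} = 0$ ($d{\left(l \right)} = 2 l 0 = 0$)
$d{\left(-7 \right)} \left(-4825\right) = 0 \left(-4825\right) = 0$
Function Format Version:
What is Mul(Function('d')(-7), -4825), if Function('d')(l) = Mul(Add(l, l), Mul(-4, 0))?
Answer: 0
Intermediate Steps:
Function('d')(l) = 0 (Function('d')(l) = Mul(Mul(2, l), 0) = 0)
Mul(Function('d')(-7), -4825) = Mul(0, -4825) = 0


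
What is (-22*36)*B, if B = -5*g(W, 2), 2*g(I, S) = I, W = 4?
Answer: 7920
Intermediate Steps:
g(I, S) = I/2
B = -10 (B = -5*4/2 = -5*2 = -10)
(-22*36)*B = -22*36*(-10) = -792*(-10) = 7920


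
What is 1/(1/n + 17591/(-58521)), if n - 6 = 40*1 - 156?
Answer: -6437310/1993531 ≈ -3.2291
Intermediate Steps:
n = -110 (n = 6 + (40*1 - 156) = 6 + (40 - 156) = 6 - 116 = -110)
1/(1/n + 17591/(-58521)) = 1/(1/(-110) + 17591/(-58521)) = 1/(-1/110 + 17591*(-1/58521)) = 1/(-1/110 - 17591/58521) = 1/(-1993531/6437310) = -6437310/1993531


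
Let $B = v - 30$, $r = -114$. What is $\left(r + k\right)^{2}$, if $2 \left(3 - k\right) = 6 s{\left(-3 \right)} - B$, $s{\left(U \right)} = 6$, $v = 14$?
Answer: $18769$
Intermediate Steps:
$B = -16$ ($B = 14 - 30 = -16$)
$k = -23$ ($k = 3 - \frac{6 \cdot 6 - -16}{2} = 3 - \frac{36 + 16}{2} = 3 - 26 = -23$)
$\left(r + k\right)^{2} = \left(-114 - 23\right)^{2} = \left(-137\right)^{2} = 18769$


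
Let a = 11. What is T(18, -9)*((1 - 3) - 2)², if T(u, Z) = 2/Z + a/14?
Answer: 568/63 ≈ 9.0159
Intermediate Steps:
T(u, Z) = 11/14 + 2/Z (T(u, Z) = 2/Z + 11/14 = 11/14 + 2/Z)
T(18, -9)*((1 - 3) - 2)² = (11/14 + 2/(-9))*((1 - 3) - 2)² = (11/14 + 2*(-⅑))*(-2 - 2)² = (11/14 - 2/9)*(-4)² = (71/126)*16 = 568/63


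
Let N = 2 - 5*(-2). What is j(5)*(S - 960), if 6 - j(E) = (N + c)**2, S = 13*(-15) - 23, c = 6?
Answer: 374604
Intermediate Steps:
N = 12 (N = 2 + 10 = 12)
S = -218 (S = -195 - 23 = -218)
j(E) = -318 (j(E) = 6 - (12 + 6)**2 = 6 - 1*18**2 = 6 - 1*324 = 6 - 324 = -318)
j(5)*(S - 960) = -318*(-218 - 960) = -318*(-1178) = 374604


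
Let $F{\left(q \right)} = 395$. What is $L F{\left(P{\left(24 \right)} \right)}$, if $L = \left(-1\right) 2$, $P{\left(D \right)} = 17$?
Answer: $-790$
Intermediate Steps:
$L = -2$
$L F{\left(P{\left(24 \right)} \right)} = \left(-2\right) 395 = -790$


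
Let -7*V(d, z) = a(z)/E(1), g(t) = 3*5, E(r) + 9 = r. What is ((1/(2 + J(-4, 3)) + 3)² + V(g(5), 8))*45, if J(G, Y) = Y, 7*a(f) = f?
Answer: 113121/245 ≈ 461.72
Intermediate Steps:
a(f) = f/7
E(r) = -9 + r
g(t) = 15
V(d, z) = z/392 (V(d, z) = -z/7/(7*(-9 + 1)) = -z/7/(7*(-8)) = -z/7*(-1)/(7*8) = -(-1)*z/392 = z/392)
((1/(2 + J(-4, 3)) + 3)² + V(g(5), 8))*45 = ((1/(2 + 3) + 3)² + (1/392)*8)*45 = ((1/5 + 3)² + 1/49)*45 = ((⅕ + 3)² + 1/49)*45 = ((16/5)² + 1/49)*45 = (256/25 + 1/49)*45 = (12569/1225)*45 = 113121/245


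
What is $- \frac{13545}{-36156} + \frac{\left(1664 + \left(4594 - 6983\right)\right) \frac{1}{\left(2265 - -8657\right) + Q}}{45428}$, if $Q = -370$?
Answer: $\frac{541071189535}{1444300399328} \approx 0.37463$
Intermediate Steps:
$- \frac{13545}{-36156} + \frac{\left(1664 + \left(4594 - 6983\right)\right) \frac{1}{\left(2265 - -8657\right) + Q}}{45428} = - \frac{13545}{-36156} + \frac{\left(1664 + \left(4594 - 6983\right)\right) \frac{1}{\left(2265 - -8657\right) - 370}}{45428} = \left(-13545\right) \left(- \frac{1}{36156}\right) + \frac{1664 + \left(4594 - 6983\right)}{\left(2265 + 8657\right) - 370} \cdot \frac{1}{45428} = \frac{4515}{12052} + \frac{1664 - 2389}{10922 - 370} \cdot \frac{1}{45428} = \frac{4515}{12052} + - \frac{725}{10552} \cdot \frac{1}{45428} = \frac{4515}{12052} + \left(-725\right) \frac{1}{10552} \cdot \frac{1}{45428} = \frac{4515}{12052} - \frac{725}{479356256} = \frac{541071189535}{1444300399328}$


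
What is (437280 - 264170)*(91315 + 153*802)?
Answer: 37049175310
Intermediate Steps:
(437280 - 264170)*(91315 + 153*802) = 173110*(91315 + 122706) = 173110*214021 = 37049175310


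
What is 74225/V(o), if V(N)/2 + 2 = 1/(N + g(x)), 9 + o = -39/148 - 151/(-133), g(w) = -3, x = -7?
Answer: -16258763575/915556 ≈ -17758.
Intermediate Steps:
o = -159995/19684 (o = -9 + (-39/148 - 151/(-133)) = -9 + (-39*1/148 - 151*(-1/133)) = -9 + (-39/148 + 151/133) = -9 + 17161/19684 = -159995/19684 ≈ -8.1282)
V(N) = -4 + 2/(-3 + N) (V(N) = -4 + 2/(N - 3) = -4 + 2/(-3 + N))
74225/V(o) = 74225/((2*(7 - 2*(-159995/19684))/(-3 - 159995/19684))) = 74225/((2*(7 + 159995/9842)/(-219047/19684))) = 74225/((2*(-19684/219047)*(228889/9842))) = 74225/(-915556/219047) = 74225*(-219047/915556) = -16258763575/915556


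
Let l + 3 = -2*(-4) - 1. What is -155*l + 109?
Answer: -511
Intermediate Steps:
l = 4 (l = -3 + (-2*(-4) - 1) = -3 + (8 - 1) = -3 + 7 = 4)
-155*l + 109 = -155*4 + 109 = -620 + 109 = -511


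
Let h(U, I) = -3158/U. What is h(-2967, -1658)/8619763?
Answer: 3158/25574836821 ≈ 1.2348e-7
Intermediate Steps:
h(-2967, -1658)/8619763 = -3158/(-2967)/8619763 = -3158*(-1/2967)*(1/8619763) = (3158/2967)*(1/8619763) = 3158/25574836821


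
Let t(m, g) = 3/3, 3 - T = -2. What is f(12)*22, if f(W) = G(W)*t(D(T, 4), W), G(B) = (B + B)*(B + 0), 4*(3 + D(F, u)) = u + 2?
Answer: 6336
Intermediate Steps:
T = 5 (T = 3 - 1*(-2) = 3 + 2 = 5)
D(F, u) = -5/2 + u/4 (D(F, u) = -3 + (u + 2)/4 = -3 + (2 + u)/4 = -3 + (1/2 + u/4) = -5/2 + u/4)
G(B) = 2*B**2 (G(B) = (2*B)*B = 2*B**2)
t(m, g) = 1 (t(m, g) = 3*(1/3) = 1)
f(W) = 2*W**2 (f(W) = (2*W**2)*1 = 2*W**2)
f(12)*22 = (2*12**2)*22 = (2*144)*22 = 288*22 = 6336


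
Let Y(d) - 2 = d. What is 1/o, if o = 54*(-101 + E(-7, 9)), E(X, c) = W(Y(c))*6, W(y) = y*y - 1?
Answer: 1/33426 ≈ 2.9917e-5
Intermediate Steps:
Y(d) = 2 + d
W(y) = -1 + y² (W(y) = y² - 1 = -1 + y²)
E(X, c) = -6 + 6*(2 + c)² (E(X, c) = (-1 + (2 + c)²)*6 = -6 + 6*(2 + c)²)
o = 33426 (o = 54*(-101 + (-6 + 6*(2 + 9)²)) = 54*(-101 + (-6 + 6*11²)) = 54*(-101 + (-6 + 6*121)) = 54*(-101 + (-6 + 726)) = 54*(-101 + 720) = 54*619 = 33426)
1/o = 1/33426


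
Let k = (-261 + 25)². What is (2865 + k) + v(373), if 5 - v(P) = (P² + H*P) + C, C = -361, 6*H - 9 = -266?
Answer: -385351/6 ≈ -64225.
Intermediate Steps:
H = -257/6 (H = 3/2 + (⅙)*(-266) = 3/2 - 133/3 = -257/6 ≈ -42.833)
k = 55696 (k = (-236)² = 55696)
v(P) = 366 - P² + 257*P/6 (v(P) = 5 - ((P² - 257*P/6) - 361) = 5 - (-361 + P² - 257*P/6) = 5 + (361 - P² + 257*P/6) = 366 - P² + 257*P/6)
(2865 + k) + v(373) = (2865 + 55696) + (366 - 1*373² + (257/6)*373) = 58561 + (366 - 1*139129 + 95861/6) = 58561 + (366 - 139129 + 95861/6) = 58561 - 736717/6 = -385351/6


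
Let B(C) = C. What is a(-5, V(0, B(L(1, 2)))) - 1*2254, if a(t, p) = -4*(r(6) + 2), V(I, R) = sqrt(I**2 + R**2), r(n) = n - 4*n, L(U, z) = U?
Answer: -2190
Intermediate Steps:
r(n) = -3*n
a(t, p) = 64 (a(t, p) = -4*(-3*6 + 2) = -4*(-18 + 2) = -4*(-16) = 64)
a(-5, V(0, B(L(1, 2)))) - 1*2254 = 64 - 1*2254 = 64 - 2254 = -2190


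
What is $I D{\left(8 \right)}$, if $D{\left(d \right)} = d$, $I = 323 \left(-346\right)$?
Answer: $-894064$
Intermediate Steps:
$I = -111758$
$I D{\left(8 \right)} = \left(-111758\right) 8 = -894064$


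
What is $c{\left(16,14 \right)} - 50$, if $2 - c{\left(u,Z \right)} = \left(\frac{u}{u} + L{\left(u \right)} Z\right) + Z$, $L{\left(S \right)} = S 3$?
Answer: $-735$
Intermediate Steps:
$L{\left(S \right)} = 3 S$
$c{\left(u,Z \right)} = 1 - Z - 3 Z u$ ($c{\left(u,Z \right)} = 2 - \left(\left(\frac{u}{u} + 3 u Z\right) + Z\right) = 2 - \left(\left(1 + 3 Z u\right) + Z\right) = 2 - \left(1 + Z + 3 Z u\right) = 1 - Z - 3 Z u$)
$c{\left(16,14 \right)} - 50 = \left(1 - 14 - 42 \cdot 16\right) - 50 = \left(1 - 14 - 672\right) - 50 = -685 - 50 = -735$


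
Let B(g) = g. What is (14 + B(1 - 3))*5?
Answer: 60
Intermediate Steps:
(14 + B(1 - 3))*5 = (14 + (1 - 3))*5 = (14 - 2)*5 = 12*5 = 60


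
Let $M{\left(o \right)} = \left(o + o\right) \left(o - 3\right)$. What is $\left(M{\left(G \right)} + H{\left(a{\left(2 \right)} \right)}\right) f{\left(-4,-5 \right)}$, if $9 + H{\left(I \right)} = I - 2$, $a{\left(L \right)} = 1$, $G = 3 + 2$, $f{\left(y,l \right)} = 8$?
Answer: $80$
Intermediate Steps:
$G = 5$
$M{\left(o \right)} = 2 o \left(-3 + o\right)$
$H{\left(I \right)} = -11 + I$ ($H{\left(I \right)} = -9 + \left(I - 2\right) = -9 + \left(-2 + I\right) = -11 + I$)
$\left(M{\left(G \right)} + H{\left(a{\left(2 \right)} \right)}\right) f{\left(-4,-5 \right)} = \left(2 \cdot 5 \left(-3 + 5\right) + \left(-11 + 1\right)\right) 8 = \left(2 \cdot 5 \cdot 2 - 10\right) 8 = \left(20 - 10\right) 8 = 10 \cdot 8 = 80$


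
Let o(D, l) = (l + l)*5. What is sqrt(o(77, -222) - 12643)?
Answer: I*sqrt(14863) ≈ 121.91*I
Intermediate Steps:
o(D, l) = 10*l (o(D, l) = (2*l)*5 = 10*l)
sqrt(o(77, -222) - 12643) = sqrt(10*(-222) - 12643) = sqrt(-2220 - 12643) = sqrt(-14863) = I*sqrt(14863)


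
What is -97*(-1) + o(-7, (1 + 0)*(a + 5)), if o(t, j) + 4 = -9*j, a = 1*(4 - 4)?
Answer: 48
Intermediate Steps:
a = 0 (a = 1*0 = 0)
o(t, j) = -4 - 9*j
-97*(-1) + o(-7, (1 + 0)*(a + 5)) = -97*(-1) + (-4 - 9*(1 + 0)*(0 + 5)) = 97 + (-4 - 9*5) = 97 + (-4 - 45) = 97 - 49 = 48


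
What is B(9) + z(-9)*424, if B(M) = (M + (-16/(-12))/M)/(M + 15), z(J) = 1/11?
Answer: 277469/7128 ≈ 38.927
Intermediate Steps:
z(J) = 1/11
B(M) = (M + 4/(3*M))/(15 + M) (B(M) = (M + (-16*(-1/12))/M)/(15 + M) = (M + 4/(3*M))/(15 + M))
B(9) + z(-9)*424 = (4/3 + 9**2)/(9*(15 + 9)) + (1/11)*424 = (1/9)*(4/3 + 81)/24 + 424/11 = (1/9)*(1/24)*(247/3) + 424/11 = 247/648 + 424/11 = 277469/7128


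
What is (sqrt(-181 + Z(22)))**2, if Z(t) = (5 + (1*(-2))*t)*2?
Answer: -259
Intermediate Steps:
Z(t) = 10 - 4*t (Z(t) = (5 - 2*t)*2 = 10 - 4*t)
(sqrt(-181 + Z(22)))**2 = (sqrt(-181 + (10 - 4*22)))**2 = (sqrt(-181 + (10 - 88)))**2 = (sqrt(-181 - 78))**2 = (sqrt(-259))**2 = (I*sqrt(259))**2 = -259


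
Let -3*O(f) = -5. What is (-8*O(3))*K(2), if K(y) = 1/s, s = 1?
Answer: -40/3 ≈ -13.333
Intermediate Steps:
O(f) = 5/3 (O(f) = -⅓*(-5) = 5/3)
K(y) = 1 (K(y) = 1/1 = 1)
(-8*O(3))*K(2) = -8*5/3*1 = -40/3*1 = -40/3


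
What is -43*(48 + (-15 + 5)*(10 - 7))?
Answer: -774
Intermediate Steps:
-43*(48 + (-15 + 5)*(10 - 7)) = -43*(48 - 10*3) = -43*(48 - 30) = -43*18 = -774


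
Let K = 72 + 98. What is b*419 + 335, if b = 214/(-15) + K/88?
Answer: -3189979/660 ≈ -4833.3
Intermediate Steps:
K = 170
b = -8141/660 (b = 214/(-15) + 170/88 = 214*(-1/15) + 170*(1/88) = -214/15 + 85/44 = -8141/660 ≈ -12.335)
b*419 + 335 = -8141/660*419 + 335 = -3411079/660 + 335 = -3189979/660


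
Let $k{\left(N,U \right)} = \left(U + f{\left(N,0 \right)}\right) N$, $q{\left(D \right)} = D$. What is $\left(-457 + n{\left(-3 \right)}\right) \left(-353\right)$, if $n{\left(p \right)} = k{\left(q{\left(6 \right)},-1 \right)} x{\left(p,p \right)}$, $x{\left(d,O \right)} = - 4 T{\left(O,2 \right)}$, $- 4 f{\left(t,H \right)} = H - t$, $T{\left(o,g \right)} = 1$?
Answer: $165557$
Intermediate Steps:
$f{\left(t,H \right)} = - \frac{H}{4} + \frac{t}{4}$ ($f{\left(t,H \right)} = - \frac{H - t}{4} = - \frac{H}{4} + \frac{t}{4}$)
$k{\left(N,U \right)} = N \left(U + \frac{N}{4}\right)$ ($k{\left(N,U \right)} = \left(U + \left(\left(- \frac{1}{4}\right) 0 + \frac{N}{4}\right)\right) N = \left(U + \left(0 + \frac{N}{4}\right)\right) N = \left(U + \frac{N}{4}\right) N = N \left(U + \frac{N}{4}\right)$)
$x{\left(d,O \right)} = -4$ ($x{\left(d,O \right)} = \left(-4\right) 1 = -4$)
$n{\left(p \right)} = -12$ ($n{\left(p \right)} = \frac{1}{4} \cdot 6 \left(6 + 4 \left(-1\right)\right) \left(-4\right) = \frac{1}{4} \cdot 6 \left(6 - 4\right) \left(-4\right) = \frac{1}{4} \cdot 6 \cdot 2 \left(-4\right) = 3 \left(-4\right) = -12$)
$\left(-457 + n{\left(-3 \right)}\right) \left(-353\right) = \left(-457 - 12\right) \left(-353\right) = \left(-469\right) \left(-353\right) = 165557$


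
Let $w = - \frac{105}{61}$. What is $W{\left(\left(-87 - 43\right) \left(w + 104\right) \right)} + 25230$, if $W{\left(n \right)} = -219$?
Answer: $25011$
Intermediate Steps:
$w = - \frac{105}{61}$ ($w = \left(-105\right) \frac{1}{61} = - \frac{105}{61} \approx -1.7213$)
$W{\left(\left(-87 - 43\right) \left(w + 104\right) \right)} + 25230 = -219 + 25230 = 25011$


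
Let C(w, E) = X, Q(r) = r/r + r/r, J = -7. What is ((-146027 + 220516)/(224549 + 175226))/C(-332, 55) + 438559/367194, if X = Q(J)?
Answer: 94500440579/73397490675 ≈ 1.2875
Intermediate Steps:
Q(r) = 2 (Q(r) = 1 + 1 = 2)
X = 2
C(w, E) = 2
((-146027 + 220516)/(224549 + 175226))/C(-332, 55) + 438559/367194 = ((-146027 + 220516)/(224549 + 175226))/2 + 438559/367194 = (74489/399775)*(1/2) + 438559*(1/367194) = (74489*(1/399775))*(1/2) + 438559/367194 = (74489/399775)*(1/2) + 438559/367194 = 74489/799550 + 438559/367194 = 94500440579/73397490675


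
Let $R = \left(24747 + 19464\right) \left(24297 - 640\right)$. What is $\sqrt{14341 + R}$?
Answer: $4 \sqrt{65369623} \approx 32341.0$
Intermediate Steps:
$R = 1045899627$ ($R = 44211 \cdot 23657 = 1045899627$)
$\sqrt{14341 + R} = \sqrt{14341 + 1045899627} = \sqrt{1045913968} = 4 \sqrt{65369623}$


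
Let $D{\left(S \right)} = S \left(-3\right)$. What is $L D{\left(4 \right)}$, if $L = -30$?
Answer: $360$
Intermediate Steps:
$D{\left(S \right)} = - 3 S$
$L D{\left(4 \right)} = - 30 \left(\left(-3\right) 4\right) = \left(-30\right) \left(-12\right) = 360$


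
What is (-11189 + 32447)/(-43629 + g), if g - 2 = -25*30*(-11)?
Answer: -21258/35377 ≈ -0.60090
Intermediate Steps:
g = 8252 (g = 2 - 25*30*(-11) = 2 - 750*(-11) = 2 + 8250 = 8252)
(-11189 + 32447)/(-43629 + g) = (-11189 + 32447)/(-43629 + 8252) = 21258/(-35377) = 21258*(-1/35377) = -21258/35377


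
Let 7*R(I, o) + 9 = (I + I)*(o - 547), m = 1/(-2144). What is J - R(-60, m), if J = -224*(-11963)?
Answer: 5009550589/1876 ≈ 2.6703e+6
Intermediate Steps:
m = -1/2144 ≈ -0.00046642
J = 2679712
R(I, o) = -9/7 + 2*I*(-547 + o)/7 (R(I, o) = -9/7 + ((I + I)*(o - 547))/7 = -9/7 + ((2*I)*(-547 + o))/7 = -9/7 + (2*I*(-547 + o))/7 = -9/7 + 2*I*(-547 + o)/7)
J - R(-60, m) = 2679712 - (-9/7 - 1094/7*(-60) + (2/7)*(-60)*(-1/2144)) = 2679712 - (-9/7 + 65640/7 + 15/1876) = 2679712 - 1*17589123/1876 = 2679712 - 17589123/1876 = 5009550589/1876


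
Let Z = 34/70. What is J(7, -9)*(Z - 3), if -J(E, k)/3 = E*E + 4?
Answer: 13992/35 ≈ 399.77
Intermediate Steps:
Z = 17/35 (Z = 34*(1/70) = 17/35 ≈ 0.48571)
J(E, k) = -12 - 3*E² (J(E, k) = -3*(E*E + 4) = -3*(E² + 4) = -3*(4 + E²) = -12 - 3*E²)
J(7, -9)*(Z - 3) = (-12 - 3*7²)*(17/35 - 3) = (-12 - 3*49)*(-88/35) = (-12 - 147)*(-88/35) = -159*(-88/35) = 13992/35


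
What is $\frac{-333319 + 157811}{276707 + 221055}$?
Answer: $- \frac{87754}{248881} \approx -0.35259$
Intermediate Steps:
$\frac{-333319 + 157811}{276707 + 221055} = - \frac{175508}{497762} = \left(-175508\right) \frac{1}{497762} = - \frac{87754}{248881}$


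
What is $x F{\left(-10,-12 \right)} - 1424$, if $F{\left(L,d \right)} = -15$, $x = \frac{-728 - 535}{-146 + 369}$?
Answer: $- \frac{298607}{223} \approx -1339.0$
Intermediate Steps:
$x = - \frac{1263}{223} \approx -5.6637$
$x F{\left(-10,-12 \right)} - 1424 = \left(- \frac{1263}{223}\right) \left(-15\right) - 1424 = \frac{18945}{223} - 1424 = - \frac{298607}{223}$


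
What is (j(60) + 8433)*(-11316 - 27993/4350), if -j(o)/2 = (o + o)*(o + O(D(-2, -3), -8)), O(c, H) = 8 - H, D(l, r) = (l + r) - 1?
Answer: 161006726517/1450 ≈ 1.1104e+8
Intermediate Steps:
D(l, r) = -1 + l + r
j(o) = -4*o*(16 + o) (j(o) = -2*(o + o)*(o + (8 - 1*(-8))) = -2*2*o*(o + (8 + 8)) = -2*2*o*(o + 16) = -2*2*o*(16 + o) = -4*o*(16 + o))
(j(60) + 8433)*(-11316 - 27993/4350) = (-4*60*(16 + 60) + 8433)*(-11316 - 27993/4350) = (-4*60*76 + 8433)*(-11316 - 27993*1/4350) = (-18240 + 8433)*(-11316 - 9331/1450) = -9807*(-16417531/1450) = 161006726517/1450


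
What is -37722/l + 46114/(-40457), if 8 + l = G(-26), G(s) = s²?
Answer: -778461553/13512638 ≈ -57.610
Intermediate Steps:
l = 668 (l = -8 + (-26)² = -8 + 676 = 668)
-37722/l + 46114/(-40457) = -37722/668 + 46114/(-40457) = -37722*1/668 + 46114*(-1/40457) = -18861/334 - 46114/40457 = -778461553/13512638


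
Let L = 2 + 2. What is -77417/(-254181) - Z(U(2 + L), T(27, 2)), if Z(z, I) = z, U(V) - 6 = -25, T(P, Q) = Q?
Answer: 4906856/254181 ≈ 19.305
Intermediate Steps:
L = 4
U(V) = -19 (U(V) = 6 - 25 = -19)
-77417/(-254181) - Z(U(2 + L), T(27, 2)) = -77417/(-254181) - 1*(-19) = -77417*(-1/254181) + 19 = 77417/254181 + 19 = 4906856/254181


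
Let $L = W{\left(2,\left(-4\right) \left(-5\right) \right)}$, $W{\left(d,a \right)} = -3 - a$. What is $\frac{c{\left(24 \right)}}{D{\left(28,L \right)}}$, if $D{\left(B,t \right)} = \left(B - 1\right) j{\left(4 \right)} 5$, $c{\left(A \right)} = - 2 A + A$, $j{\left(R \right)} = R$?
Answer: $- \frac{2}{45} \approx -0.044444$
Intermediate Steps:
$c{\left(A \right)} = - A$
$L = -23$ ($L = -3 - \left(-4\right) \left(-5\right) = -3 - 20 = -23$)
$D{\left(B,t \right)} = -20 + 20 B$ ($D{\left(B,t \right)} = \left(B - 1\right) 4 \cdot 5 = \left(-1 + B\right) 4 \cdot 5 = \left(-4 + 4 B\right) 5 = -20 + 20 B$)
$\frac{c{\left(24 \right)}}{D{\left(28,L \right)}} = \frac{\left(-1\right) 24}{-20 + 20 \cdot 28} = - \frac{24}{-20 + 560} = - \frac{24}{540} = \left(-24\right) \frac{1}{540} = - \frac{2}{45}$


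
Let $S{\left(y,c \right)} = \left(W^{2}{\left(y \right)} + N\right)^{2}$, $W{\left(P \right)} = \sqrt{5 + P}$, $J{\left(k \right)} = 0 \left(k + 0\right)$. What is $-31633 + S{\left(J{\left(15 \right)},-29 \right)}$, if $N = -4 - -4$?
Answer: $-31608$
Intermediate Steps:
$J{\left(k \right)} = 0$ ($J{\left(k \right)} = 0 k = 0$)
$N = 0$ ($N = -4 + 4 = 0$)
$S{\left(y,c \right)} = \left(5 + y\right)^{2}$ ($S{\left(y,c \right)} = \left(\left(\sqrt{5 + y}\right)^{2} + 0\right)^{2} = \left(\left(5 + y\right) + 0\right)^{2} = \left(5 + y\right)^{2}$)
$-31633 + S{\left(J{\left(15 \right)},-29 \right)} = -31633 + \left(5 + 0\right)^{2} = -31633 + 5^{2} = -31633 + 25 = -31608$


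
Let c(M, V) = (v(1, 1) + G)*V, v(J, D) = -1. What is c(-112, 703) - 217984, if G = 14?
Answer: -208845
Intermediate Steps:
c(M, V) = 13*V (c(M, V) = (-1 + 14)*V = 13*V)
c(-112, 703) - 217984 = 13*703 - 217984 = 9139 - 217984 = -208845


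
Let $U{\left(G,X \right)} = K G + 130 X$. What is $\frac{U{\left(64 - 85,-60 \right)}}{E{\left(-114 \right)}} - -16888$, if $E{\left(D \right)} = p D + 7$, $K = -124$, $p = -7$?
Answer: $\frac{13589644}{805} \approx 16882.0$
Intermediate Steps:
$U{\left(G,X \right)} = - 124 G + 130 X$
$E{\left(D \right)} = 7 - 7 D$ ($E{\left(D \right)} = - 7 D + 7 = 7 - 7 D$)
$\frac{U{\left(64 - 85,-60 \right)}}{E{\left(-114 \right)}} - -16888 = \frac{- 124 \left(64 - 85\right) + 130 \left(-60\right)}{7 - -798} - -16888 = \frac{\left(-124\right) \left(-21\right) - 7800}{7 + 798} + 16888 = \frac{2604 - 7800}{805} + 16888 = \left(-5196\right) \frac{1}{805} + 16888 = - \frac{5196}{805} + 16888 = \frac{13589644}{805}$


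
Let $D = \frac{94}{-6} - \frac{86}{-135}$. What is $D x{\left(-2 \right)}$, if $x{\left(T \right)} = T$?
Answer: $\frac{4058}{135} \approx 30.059$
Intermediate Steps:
$D = - \frac{2029}{135}$ ($D = 94 \left(- \frac{1}{6}\right) - - \frac{86}{135} = - \frac{47}{3} + \frac{86}{135} = - \frac{2029}{135} \approx -15.03$)
$D x{\left(-2 \right)} = \left(- \frac{2029}{135}\right) \left(-2\right) = \frac{4058}{135}$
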